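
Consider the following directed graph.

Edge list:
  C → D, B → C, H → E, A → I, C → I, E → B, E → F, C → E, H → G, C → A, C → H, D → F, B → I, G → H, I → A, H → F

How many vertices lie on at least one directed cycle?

A vertex is on a directed cycle iff it belongs to a strongly connected component of size ≥ 2 (or has a self-loop).
The vertices on cycles are {A, B, C, E, G, H, I} — 7 in total.

7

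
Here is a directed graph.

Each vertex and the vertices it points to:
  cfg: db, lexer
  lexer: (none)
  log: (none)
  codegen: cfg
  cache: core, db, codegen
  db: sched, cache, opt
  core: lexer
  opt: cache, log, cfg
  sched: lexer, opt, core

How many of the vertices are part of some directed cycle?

A vertex is on a directed cycle iff it belongs to a strongly connected component of size ≥ 2 (or has a self-loop).
The vertices on cycles are {db, cfg, opt, cache, sched, codegen} — 6 in total.

6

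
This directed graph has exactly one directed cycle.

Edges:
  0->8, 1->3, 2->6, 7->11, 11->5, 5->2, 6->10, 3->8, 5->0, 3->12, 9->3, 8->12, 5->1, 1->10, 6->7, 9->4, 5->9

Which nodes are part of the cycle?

2, 5, 6, 7, 11

DFS with gray/black marking from 5:
5 gray
  0 gray
    8 gray
      12 gray
      12 black
    8 black
  0 black
  9 gray
    4 gray
    4 black
    3 gray
      3→12: 12 black — skip
      3→8: 8 black — skip
    3 black
  9 black
  2 gray
    6 gray
      7 gray
        11 gray
          11→5: 5 is gray → back edge
Back edge closes the cycle 5 → 2 → 6 → 7 → 11 → 5; its vertices are {2, 5, 6, 7, 11}.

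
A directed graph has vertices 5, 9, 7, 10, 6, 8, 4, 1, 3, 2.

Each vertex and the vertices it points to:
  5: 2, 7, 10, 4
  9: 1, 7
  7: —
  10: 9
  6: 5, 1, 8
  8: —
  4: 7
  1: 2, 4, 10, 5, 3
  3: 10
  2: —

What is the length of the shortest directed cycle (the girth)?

3

For each vertex v, BFS finds the shortest path from v back to v.
The shortest such closed walk is 1 → 10 → 9 → 1, length 3.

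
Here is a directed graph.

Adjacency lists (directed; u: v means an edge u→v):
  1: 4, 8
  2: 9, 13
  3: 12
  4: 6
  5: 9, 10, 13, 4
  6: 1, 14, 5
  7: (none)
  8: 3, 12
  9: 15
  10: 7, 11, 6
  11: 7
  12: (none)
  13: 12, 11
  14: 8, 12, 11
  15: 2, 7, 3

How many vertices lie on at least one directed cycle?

8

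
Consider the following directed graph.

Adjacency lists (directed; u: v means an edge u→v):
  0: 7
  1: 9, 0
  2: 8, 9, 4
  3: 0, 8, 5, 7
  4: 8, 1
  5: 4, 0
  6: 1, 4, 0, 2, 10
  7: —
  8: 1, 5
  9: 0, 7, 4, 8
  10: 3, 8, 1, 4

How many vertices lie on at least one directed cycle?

5

A vertex is on a directed cycle iff it belongs to a strongly connected component of size ≥ 2 (or has a self-loop).
The vertices on cycles are {1, 4, 5, 8, 9} — 5 in total.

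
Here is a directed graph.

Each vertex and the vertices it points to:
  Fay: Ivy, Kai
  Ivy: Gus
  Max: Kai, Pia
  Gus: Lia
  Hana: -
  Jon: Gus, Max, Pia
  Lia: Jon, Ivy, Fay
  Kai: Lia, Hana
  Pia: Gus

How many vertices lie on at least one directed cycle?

A vertex is on a directed cycle iff it belongs to a strongly connected component of size ≥ 2 (or has a self-loop).
The vertices on cycles are {Fay, Gus, Ivy, Jon, Kai, Lia, Max, Pia} — 8 in total.

8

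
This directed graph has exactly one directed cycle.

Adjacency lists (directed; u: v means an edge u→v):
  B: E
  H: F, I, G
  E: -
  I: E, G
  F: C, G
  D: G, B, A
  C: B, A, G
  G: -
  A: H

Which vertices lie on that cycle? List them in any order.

DFS with gray/black marking from A:
A gray
  H gray
    F gray
      C gray
        B gray
          E gray
          E black
        B black
        C→A: A is gray → back edge
Back edge closes the cycle A → H → F → C → A; its vertices are {A, C, F, H}.

A, C, F, H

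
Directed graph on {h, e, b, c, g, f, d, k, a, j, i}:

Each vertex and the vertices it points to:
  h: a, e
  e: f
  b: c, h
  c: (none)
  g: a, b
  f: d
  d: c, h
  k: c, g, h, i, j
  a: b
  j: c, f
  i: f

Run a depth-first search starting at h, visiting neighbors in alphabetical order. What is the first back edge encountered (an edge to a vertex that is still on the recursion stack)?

b→h

DFS from h (visiting neighbors in alphabetical order); mark gray on enter, black on exit:
h gray
  a gray
    b gray
      c gray
      c black
      b→h: h is gray → back edge
First back edge: b → h.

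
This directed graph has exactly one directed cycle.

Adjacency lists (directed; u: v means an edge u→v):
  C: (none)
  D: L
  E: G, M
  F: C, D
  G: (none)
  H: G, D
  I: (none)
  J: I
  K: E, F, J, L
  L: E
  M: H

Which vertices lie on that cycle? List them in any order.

D, E, H, L, M

DFS with gray/black marking from L:
L gray
  E gray
    G gray
    G black
    M gray
      H gray
        H→G: G black — skip
        D gray
          D→L: L is gray → back edge
Back edge closes the cycle L → E → M → H → D → L; its vertices are {D, E, H, L, M}.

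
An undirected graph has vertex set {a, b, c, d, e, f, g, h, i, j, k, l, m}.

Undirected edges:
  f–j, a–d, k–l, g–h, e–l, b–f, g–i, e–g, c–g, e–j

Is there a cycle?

No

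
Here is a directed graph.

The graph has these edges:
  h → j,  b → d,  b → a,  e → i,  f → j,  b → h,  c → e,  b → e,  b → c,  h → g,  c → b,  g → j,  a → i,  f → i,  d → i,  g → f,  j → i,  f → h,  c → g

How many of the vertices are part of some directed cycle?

A vertex is on a directed cycle iff it belongs to a strongly connected component of size ≥ 2 (or has a self-loop).
The vertices on cycles are {b, c, f, g, h} — 5 in total.

5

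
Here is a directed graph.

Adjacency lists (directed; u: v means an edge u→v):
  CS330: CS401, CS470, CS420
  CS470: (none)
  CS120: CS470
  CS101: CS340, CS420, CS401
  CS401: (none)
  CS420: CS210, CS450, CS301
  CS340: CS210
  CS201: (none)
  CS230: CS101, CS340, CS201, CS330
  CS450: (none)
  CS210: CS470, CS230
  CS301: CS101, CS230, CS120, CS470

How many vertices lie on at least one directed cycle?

7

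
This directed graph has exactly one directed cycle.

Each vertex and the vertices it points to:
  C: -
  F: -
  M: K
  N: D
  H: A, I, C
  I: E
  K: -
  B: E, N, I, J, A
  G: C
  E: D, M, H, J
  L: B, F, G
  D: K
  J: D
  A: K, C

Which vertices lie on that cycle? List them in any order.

E, H, I

DFS with gray/black marking from E:
E gray
  D gray
    K gray
    K black
  D black
  M gray
    M→K: K black — skip
  M black
  H gray
    A gray
      A→K: K black — skip
      C gray
      C black
    A black
    I gray
      I→E: E is gray → back edge
Back edge closes the cycle E → H → I → E; its vertices are {E, H, I}.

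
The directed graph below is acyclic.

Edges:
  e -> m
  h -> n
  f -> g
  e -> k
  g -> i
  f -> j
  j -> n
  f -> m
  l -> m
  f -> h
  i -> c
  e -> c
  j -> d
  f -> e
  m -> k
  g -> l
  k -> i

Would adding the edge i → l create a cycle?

Adding i→l creates a cycle iff l can already reach i.
Path from l: l → m → k → i.
So l → … → i → l is a cycle.

Yes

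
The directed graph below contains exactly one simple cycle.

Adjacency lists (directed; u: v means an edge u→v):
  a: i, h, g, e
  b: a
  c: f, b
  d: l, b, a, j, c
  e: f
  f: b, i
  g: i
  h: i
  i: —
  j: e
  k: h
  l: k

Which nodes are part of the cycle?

DFS with gray/black marking from b:
b gray
  a gray
    i gray
    i black
    h gray
      h→i: i black — skip
    h black
    g gray
      g→i: i black — skip
    g black
    e gray
      f gray
        f→b: b is gray → back edge
Back edge closes the cycle b → a → e → f → b; its vertices are {a, b, e, f}.

a, b, e, f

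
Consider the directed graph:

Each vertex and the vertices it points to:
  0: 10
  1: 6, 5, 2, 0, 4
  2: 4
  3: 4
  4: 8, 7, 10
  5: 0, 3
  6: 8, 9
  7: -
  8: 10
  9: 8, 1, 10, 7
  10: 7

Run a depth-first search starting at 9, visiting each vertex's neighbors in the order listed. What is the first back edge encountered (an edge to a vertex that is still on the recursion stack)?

DFS from 9 (visiting each vertex's neighbors in the order listed); mark gray on enter, black on exit:
9 gray
  8 gray
    10 gray
      7 gray
      7 black
    10 black
  8 black
  1 gray
    6 gray
      6→8: 8 black — skip
      6→9: 9 is gray → back edge
First back edge: 6 → 9.

6→9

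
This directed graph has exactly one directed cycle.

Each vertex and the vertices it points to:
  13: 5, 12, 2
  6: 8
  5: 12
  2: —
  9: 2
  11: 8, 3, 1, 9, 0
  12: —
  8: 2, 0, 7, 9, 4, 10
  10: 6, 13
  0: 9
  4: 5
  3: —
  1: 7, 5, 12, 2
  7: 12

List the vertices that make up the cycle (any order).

6, 8, 10

DFS with gray/black marking from 8:
8 gray
  2 gray
  2 black
  0 gray
    9 gray
      9→2: 2 black — skip
    9 black
  0 black
  7 gray
    12 gray
    12 black
  7 black
  8→9: 9 black — skip
  4 gray
    5 gray
      5→12: 12 black — skip
    5 black
  4 black
  10 gray
    6 gray
      6→8: 8 is gray → back edge
Back edge closes the cycle 8 → 10 → 6 → 8; its vertices are {6, 8, 10}.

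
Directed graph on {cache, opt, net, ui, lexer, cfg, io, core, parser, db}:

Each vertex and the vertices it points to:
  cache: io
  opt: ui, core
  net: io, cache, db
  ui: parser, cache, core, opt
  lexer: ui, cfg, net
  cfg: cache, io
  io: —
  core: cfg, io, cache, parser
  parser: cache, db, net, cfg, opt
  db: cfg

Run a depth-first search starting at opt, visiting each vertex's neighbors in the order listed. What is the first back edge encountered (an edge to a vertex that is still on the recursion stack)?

parser->opt

DFS from opt (visiting each vertex's neighbors in the order listed); mark gray on enter, black on exit:
opt gray
  ui gray
    parser gray
      cache gray
        io gray
        io black
      cache black
      db gray
        cfg gray
          cfg→cache: cache black — skip
          cfg→io: io black — skip
        cfg black
      db black
      net gray
        net→io: io black — skip
        net→cache: cache black — skip
        net→db: db black — skip
      net black
      parser→cfg: cfg black — skip
      parser→opt: opt is gray → back edge
First back edge: parser → opt.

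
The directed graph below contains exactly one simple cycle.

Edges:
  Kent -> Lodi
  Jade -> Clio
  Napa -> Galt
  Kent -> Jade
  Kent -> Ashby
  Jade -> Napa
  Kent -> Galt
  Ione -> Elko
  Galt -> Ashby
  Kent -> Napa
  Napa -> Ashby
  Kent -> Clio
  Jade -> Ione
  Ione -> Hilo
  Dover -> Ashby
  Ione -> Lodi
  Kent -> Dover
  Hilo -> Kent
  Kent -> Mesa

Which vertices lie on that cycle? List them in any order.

Hilo, Ione, Jade, Kent

DFS with gray/black marking from Ione:
Ione gray
  Elko gray
  Elko black
  Lodi gray
  Lodi black
  Hilo gray
    Kent gray
      Napa gray
        Galt gray
          Ashby gray
          Ashby black
        Galt black
        Napa→Ashby: Ashby black — skip
      Napa black
      Mesa gray
      Mesa black
      Jade gray
        Clio gray
        Clio black
        Jade→Ione: Ione is gray → back edge
Back edge closes the cycle Ione → Hilo → Kent → Jade → Ione; its vertices are {Hilo, Ione, Jade, Kent}.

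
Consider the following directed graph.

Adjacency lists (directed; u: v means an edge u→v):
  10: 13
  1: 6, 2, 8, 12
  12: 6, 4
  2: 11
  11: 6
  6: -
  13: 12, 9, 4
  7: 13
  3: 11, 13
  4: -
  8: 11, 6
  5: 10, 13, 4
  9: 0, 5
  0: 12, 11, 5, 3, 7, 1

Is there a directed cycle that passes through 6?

6 lies on a cycle iff there is a path from 6 back to itself.
Exploring from 6, it never reaches itself; equivalently, its strongly connected component is a singleton.

No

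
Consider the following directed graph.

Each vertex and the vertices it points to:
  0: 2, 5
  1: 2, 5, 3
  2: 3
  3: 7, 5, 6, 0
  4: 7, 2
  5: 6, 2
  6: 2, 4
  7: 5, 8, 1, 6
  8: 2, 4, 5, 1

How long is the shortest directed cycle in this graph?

3

For each vertex v, BFS finds the shortest path from v back to v.
The shortest such closed walk is 7 → 1 → 3 → 7, length 3.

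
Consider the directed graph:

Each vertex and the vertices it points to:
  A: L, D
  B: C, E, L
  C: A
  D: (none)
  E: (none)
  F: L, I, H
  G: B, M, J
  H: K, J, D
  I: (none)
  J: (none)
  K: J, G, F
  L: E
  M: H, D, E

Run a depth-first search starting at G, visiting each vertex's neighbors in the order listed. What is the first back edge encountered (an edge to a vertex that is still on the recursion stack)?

K->G

DFS from G (visiting each vertex's neighbors in the order listed); mark gray on enter, black on exit:
G gray
  B gray
    C gray
      A gray
        L gray
          E gray
          E black
        L black
        D gray
        D black
      A black
    C black
    B→E: E black — skip
    B→L: L black — skip
  B black
  M gray
    H gray
      K gray
        J gray
        J black
        K→G: G is gray → back edge
First back edge: K → G.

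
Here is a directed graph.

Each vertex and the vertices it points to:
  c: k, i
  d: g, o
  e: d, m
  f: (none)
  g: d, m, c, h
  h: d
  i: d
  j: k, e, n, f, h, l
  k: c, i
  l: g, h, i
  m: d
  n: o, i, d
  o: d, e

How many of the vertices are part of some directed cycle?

9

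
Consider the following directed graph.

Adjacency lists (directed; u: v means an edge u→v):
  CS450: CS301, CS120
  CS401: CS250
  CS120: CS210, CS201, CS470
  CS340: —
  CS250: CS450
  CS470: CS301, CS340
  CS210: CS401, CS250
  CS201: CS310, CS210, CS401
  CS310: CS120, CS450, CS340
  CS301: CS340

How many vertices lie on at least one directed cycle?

A vertex is on a directed cycle iff it belongs to a strongly connected component of size ≥ 2 (or has a self-loop).
The vertices on cycles are {CS120, CS201, CS210, CS250, CS310, CS401, CS450} — 7 in total.

7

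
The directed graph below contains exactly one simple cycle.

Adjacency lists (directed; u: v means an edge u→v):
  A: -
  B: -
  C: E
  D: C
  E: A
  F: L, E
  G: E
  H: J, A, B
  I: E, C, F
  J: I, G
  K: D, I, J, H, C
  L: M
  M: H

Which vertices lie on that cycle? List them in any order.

DFS with gray/black marking from H:
H gray
  J gray
    I gray
      E gray
        A gray
        A black
      E black
      C gray
        C→E: E black — skip
      C black
      F gray
        L gray
          M gray
            M→H: H is gray → back edge
Back edge closes the cycle H → J → I → F → L → M → H; its vertices are {F, H, I, J, L, M}.

F, H, I, J, L, M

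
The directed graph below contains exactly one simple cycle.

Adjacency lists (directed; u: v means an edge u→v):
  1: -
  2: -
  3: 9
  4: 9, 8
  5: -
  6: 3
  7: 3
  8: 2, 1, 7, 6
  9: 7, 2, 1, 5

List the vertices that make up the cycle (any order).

DFS with gray/black marking from 9:
9 gray
  7 gray
    3 gray
      3→9: 9 is gray → back edge
Back edge closes the cycle 9 → 7 → 3 → 9; its vertices are {3, 7, 9}.

3, 7, 9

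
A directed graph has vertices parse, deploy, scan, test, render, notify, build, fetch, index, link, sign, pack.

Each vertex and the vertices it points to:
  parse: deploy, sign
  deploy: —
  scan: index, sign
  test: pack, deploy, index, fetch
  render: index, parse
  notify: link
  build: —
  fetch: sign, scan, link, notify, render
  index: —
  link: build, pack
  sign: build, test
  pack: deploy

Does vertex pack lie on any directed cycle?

pack lies on a cycle iff there is a path from pack back to itself.
Exploring from pack, it never reaches itself; equivalently, its strongly connected component is a singleton.

No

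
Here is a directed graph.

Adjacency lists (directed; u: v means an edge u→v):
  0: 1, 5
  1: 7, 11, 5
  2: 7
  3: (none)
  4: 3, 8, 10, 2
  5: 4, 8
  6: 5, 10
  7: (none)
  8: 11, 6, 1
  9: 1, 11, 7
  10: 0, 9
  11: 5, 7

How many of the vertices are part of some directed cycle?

9

A vertex is on a directed cycle iff it belongs to a strongly connected component of size ≥ 2 (or has a self-loop).
The vertices on cycles are {0, 1, 4, 5, 6, 8, 9, 10, 11} — 9 in total.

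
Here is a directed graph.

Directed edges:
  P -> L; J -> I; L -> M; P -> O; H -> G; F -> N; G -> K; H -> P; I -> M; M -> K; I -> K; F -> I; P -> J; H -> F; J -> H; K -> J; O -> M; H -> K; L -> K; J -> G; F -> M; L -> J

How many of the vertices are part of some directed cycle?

10

A vertex is on a directed cycle iff it belongs to a strongly connected component of size ≥ 2 (or has a self-loop).
The vertices on cycles are {F, G, H, I, J, K, L, M, O, P} — 10 in total.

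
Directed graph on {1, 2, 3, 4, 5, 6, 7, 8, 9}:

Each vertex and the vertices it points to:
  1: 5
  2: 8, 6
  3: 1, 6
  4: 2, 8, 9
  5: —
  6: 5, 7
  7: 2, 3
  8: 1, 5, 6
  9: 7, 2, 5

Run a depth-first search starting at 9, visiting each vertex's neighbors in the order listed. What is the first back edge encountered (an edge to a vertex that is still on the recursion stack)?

6->7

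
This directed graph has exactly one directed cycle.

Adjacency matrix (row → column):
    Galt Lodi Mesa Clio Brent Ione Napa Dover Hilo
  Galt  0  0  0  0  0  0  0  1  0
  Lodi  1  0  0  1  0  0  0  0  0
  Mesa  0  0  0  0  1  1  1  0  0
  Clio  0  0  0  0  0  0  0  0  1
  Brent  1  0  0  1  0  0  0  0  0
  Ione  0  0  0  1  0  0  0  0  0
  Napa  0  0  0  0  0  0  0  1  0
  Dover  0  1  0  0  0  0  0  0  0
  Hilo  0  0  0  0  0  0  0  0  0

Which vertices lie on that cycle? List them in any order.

DFS with gray/black marking from Dover:
Dover gray
  Lodi gray
    Clio gray
      Hilo gray
      Hilo black
    Clio black
    Galt gray
      Galt→Dover: Dover is gray → back edge
Back edge closes the cycle Dover → Lodi → Galt → Dover; its vertices are {Galt, Lodi, Dover}.

Galt, Lodi, Dover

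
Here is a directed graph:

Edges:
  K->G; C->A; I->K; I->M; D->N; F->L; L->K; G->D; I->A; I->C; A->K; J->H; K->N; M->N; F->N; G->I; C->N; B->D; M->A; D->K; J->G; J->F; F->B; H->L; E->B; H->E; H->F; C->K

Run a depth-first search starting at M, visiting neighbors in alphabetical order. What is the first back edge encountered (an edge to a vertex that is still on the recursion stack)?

DFS from M (visiting neighbors in alphabetical order); mark gray on enter, black on exit:
M gray
  A gray
    K gray
      G gray
        D gray
          D→K: K is gray → back edge
First back edge: D → K.

D→K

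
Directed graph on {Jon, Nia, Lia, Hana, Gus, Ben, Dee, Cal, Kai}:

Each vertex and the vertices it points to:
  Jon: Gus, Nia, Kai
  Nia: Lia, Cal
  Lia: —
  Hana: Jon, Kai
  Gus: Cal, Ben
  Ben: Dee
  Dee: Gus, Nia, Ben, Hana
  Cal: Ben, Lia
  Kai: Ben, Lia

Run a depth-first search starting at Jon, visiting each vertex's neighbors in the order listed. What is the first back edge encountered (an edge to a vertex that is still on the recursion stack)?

Dee→Gus

DFS from Jon (visiting each vertex's neighbors in the order listed); mark gray on enter, black on exit:
Jon gray
  Gus gray
    Cal gray
      Ben gray
        Dee gray
          Dee→Gus: Gus is gray → back edge
First back edge: Dee → Gus.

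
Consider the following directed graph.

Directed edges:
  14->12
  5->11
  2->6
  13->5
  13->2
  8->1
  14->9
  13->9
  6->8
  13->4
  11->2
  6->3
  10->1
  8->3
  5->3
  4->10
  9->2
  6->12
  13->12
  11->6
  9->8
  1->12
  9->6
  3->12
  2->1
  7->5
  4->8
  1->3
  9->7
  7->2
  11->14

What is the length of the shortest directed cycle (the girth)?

For each vertex v, BFS finds the shortest path from v back to v.
The shortest such closed walk is 9 → 7 → 5 → 11 → 14 → 9, length 5.

5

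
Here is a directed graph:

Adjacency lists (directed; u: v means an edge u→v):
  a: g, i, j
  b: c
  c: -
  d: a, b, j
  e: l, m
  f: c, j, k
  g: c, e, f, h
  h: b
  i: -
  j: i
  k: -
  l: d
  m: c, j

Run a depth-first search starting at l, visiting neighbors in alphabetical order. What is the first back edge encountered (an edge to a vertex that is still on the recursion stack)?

DFS from l (visiting neighbors in alphabetical order); mark gray on enter, black on exit:
l gray
  d gray
    a gray
      g gray
        c gray
        c black
        e gray
          e→l: l is gray → back edge
First back edge: e → l.

e→l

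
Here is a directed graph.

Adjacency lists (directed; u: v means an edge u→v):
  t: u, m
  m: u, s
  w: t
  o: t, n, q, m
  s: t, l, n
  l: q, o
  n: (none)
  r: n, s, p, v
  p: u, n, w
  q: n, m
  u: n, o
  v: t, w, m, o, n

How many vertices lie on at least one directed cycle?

A vertex is on a directed cycle iff it belongs to a strongly connected component of size ≥ 2 (or has a self-loop).
The vertices on cycles are {l, m, o, q, s, t, u} — 7 in total.

7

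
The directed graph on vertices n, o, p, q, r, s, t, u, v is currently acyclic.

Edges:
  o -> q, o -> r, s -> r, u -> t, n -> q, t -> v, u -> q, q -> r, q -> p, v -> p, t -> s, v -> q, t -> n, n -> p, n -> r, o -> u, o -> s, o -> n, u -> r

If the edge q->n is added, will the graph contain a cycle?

Yes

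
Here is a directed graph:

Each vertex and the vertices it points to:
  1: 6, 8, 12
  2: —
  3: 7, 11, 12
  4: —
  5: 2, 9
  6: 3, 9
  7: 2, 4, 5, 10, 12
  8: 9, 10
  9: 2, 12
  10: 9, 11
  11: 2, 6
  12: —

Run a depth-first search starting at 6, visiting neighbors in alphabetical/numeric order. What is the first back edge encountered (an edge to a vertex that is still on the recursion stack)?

DFS from 6 (visiting neighbors in alphabetical/numeric order); mark gray on enter, black on exit:
6 gray
  3 gray
    7 gray
      2 gray
      2 black
      4 gray
      4 black
      5 gray
        5→2: 2 black — skip
        9 gray
          9→2: 2 black — skip
          12 gray
          12 black
        9 black
      5 black
      10 gray
        10→9: 9 black — skip
        11 gray
          11→2: 2 black — skip
          11→6: 6 is gray → back edge
First back edge: 11 → 6.

11->6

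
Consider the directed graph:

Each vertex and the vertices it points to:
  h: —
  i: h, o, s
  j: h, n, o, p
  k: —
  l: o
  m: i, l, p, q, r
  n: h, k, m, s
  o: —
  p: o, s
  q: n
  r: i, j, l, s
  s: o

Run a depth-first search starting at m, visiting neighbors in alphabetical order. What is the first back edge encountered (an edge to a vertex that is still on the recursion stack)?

n→m

DFS from m (visiting neighbors in alphabetical order); mark gray on enter, black on exit:
m gray
  i gray
    h gray
    h black
    o gray
    o black
    s gray
      s→o: o black — skip
    s black
  i black
  l gray
    l→o: o black — skip
  l black
  p gray
    p→o: o black — skip
    p→s: s black — skip
  p black
  q gray
    n gray
      n→h: h black — skip
      k gray
      k black
      n→m: m is gray → back edge
First back edge: n → m.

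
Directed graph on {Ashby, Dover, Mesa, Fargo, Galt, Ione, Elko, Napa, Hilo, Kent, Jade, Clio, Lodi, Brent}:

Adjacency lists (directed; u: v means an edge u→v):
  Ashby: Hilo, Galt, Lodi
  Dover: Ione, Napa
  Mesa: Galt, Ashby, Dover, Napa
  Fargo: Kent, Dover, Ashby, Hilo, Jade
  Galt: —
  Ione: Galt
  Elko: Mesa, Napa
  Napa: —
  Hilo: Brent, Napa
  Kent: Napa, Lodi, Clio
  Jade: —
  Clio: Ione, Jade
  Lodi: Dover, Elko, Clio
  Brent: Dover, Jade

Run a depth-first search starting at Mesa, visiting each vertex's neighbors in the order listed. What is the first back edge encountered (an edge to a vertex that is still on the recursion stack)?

Elko→Mesa

DFS from Mesa (visiting each vertex's neighbors in the order listed); mark gray on enter, black on exit:
Mesa gray
  Galt gray
  Galt black
  Ashby gray
    Hilo gray
      Brent gray
        Dover gray
          Ione gray
            Ione→Galt: Galt black — skip
          Ione black
          Napa gray
          Napa black
        Dover black
        Jade gray
        Jade black
      Brent black
      Hilo→Napa: Napa black — skip
    Hilo black
    Ashby→Galt: Galt black — skip
    Lodi gray
      Lodi→Dover: Dover black — skip
      Elko gray
        Elko→Mesa: Mesa is gray → back edge
First back edge: Elko → Mesa.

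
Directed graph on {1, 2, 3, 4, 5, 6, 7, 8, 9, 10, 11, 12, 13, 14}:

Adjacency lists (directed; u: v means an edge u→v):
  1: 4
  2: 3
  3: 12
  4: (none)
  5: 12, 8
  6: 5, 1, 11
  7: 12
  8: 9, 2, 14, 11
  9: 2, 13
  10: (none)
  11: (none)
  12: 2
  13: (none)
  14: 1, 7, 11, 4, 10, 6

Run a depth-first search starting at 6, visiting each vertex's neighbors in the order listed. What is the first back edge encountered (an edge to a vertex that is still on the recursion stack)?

DFS from 6 (visiting each vertex's neighbors in the order listed); mark gray on enter, black on exit:
6 gray
  5 gray
    12 gray
      2 gray
        3 gray
          3→12: 12 is gray → back edge
First back edge: 3 → 12.

3→12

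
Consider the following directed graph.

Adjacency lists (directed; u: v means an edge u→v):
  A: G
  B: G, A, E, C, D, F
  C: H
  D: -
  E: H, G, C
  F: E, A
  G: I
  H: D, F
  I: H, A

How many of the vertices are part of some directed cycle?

A vertex is on a directed cycle iff it belongs to a strongly connected component of size ≥ 2 (or has a self-loop).
The vertices on cycles are {A, C, E, F, G, H, I} — 7 in total.

7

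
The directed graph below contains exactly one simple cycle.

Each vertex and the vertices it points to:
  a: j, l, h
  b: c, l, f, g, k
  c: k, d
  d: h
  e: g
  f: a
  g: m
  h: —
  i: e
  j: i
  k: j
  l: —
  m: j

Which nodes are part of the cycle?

DFS with gray/black marking from g:
g gray
  m gray
    j gray
      i gray
        e gray
          e→g: g is gray → back edge
Back edge closes the cycle g → m → j → i → e → g; its vertices are {e, g, i, j, m}.

e, g, i, j, m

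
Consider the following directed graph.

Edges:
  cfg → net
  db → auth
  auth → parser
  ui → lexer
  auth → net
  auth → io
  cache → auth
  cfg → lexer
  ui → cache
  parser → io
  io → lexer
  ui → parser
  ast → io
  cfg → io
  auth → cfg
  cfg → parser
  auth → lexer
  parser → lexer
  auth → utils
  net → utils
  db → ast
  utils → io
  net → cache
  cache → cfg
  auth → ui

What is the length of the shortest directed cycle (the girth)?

3

For each vertex v, BFS finds the shortest path from v back to v.
The shortest such closed walk is auth → net → cache → auth, length 3.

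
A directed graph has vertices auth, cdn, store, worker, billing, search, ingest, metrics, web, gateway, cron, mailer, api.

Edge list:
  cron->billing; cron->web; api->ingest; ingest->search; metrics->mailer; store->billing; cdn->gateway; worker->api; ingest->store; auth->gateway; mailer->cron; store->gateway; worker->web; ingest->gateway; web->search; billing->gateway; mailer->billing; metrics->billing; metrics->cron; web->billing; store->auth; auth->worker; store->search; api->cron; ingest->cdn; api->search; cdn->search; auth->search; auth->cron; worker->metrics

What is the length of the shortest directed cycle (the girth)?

5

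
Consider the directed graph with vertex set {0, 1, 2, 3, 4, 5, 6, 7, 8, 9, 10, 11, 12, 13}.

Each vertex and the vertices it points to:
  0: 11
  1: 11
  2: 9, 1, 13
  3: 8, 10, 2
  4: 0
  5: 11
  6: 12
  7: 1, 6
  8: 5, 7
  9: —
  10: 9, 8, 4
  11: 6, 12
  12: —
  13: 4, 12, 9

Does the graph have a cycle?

No

DFS with white/gray/black marking, starting from 12:
12 gray
12 black
0 gray
  11 gray
    6 gray
      6→12: 12 black — skip
    6 black
    11→12: 12 black — skip
  11 black
0 black
1 gray
  1→11: 11 black — skip
1 black
2 gray
  9 gray
  9 black
  2→1: 1 black — skip
  13 gray
    4 gray
      4→0: 0 black — skip
    4 black
    13→12: 12 black — skip
    13→9: 9 black — skip
  13 black
2 black
3 gray
  8 gray
    5 gray
      5→11: 11 black — skip
    5 black
    7 gray
      7→1: 1 black — skip
      7→6: 6 black — skip
    7 black
  8 black
  10 gray
    10→9: 9 black — skip
    10→8: 8 black — skip
    10→4: 4 black — skip
  10 black
  3→2: 2 black — skip
3 black
Every edge goes to a white or black vertex — no back edge, so the graph is acyclic.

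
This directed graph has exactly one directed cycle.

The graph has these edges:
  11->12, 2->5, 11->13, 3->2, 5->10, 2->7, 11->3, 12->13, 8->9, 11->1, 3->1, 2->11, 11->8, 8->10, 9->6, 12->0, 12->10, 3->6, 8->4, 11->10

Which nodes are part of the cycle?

2, 3, 11

DFS with gray/black marking from 11:
11 gray
  10 gray
  10 black
  12 gray
    0 gray
    0 black
    13 gray
    13 black
    12→10: 10 black — skip
  12 black
  1 gray
  1 black
  3 gray
    6 gray
    6 black
    2 gray
      2→11: 11 is gray → back edge
Back edge closes the cycle 11 → 3 → 2 → 11; its vertices are {2, 3, 11}.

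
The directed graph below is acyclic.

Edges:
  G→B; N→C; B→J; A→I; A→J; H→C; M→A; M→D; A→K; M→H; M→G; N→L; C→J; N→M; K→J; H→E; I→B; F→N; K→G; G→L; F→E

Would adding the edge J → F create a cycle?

Yes

Adding J→F creates a cycle iff F can already reach J.
Path from F: F → N → C → J.
So F → … → J → F is a cycle.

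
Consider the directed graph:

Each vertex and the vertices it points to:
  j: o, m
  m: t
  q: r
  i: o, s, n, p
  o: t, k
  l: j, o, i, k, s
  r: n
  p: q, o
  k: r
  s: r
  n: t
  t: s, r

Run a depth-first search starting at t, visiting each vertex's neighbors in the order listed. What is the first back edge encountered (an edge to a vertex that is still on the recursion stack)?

n->t

DFS from t (visiting each vertex's neighbors in the order listed); mark gray on enter, black on exit:
t gray
  s gray
    r gray
      n gray
        n→t: t is gray → back edge
First back edge: n → t.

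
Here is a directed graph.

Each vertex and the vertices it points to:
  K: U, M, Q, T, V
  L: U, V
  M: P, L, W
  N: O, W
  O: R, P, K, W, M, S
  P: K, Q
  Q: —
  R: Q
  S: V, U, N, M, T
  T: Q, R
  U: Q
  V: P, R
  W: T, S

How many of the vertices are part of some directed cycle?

A vertex is on a directed cycle iff it belongs to a strongly connected component of size ≥ 2 (or has a self-loop).
The vertices on cycles are {K, L, M, N, O, P, S, V, W} — 9 in total.

9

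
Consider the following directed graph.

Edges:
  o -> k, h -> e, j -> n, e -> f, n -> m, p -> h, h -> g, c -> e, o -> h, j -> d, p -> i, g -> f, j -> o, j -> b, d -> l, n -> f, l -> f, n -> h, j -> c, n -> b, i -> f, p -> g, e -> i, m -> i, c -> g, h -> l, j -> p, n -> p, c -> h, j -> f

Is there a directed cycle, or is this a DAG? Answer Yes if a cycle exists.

DFS with white/gray/black marking, starting from i:
i gray
  f gray
  f black
i black
b gray
b black
c gray
  g gray
    g→f: f black — skip
  g black
  e gray
    e→f: f black — skip
    e→i: i black — skip
  e black
  h gray
    h→e: e black — skip
    l gray
      l→f: f black — skip
    l black
    h→g: g black — skip
  h black
c black
d gray
  d→l: l black — skip
d black
j gray
  n gray
    n→f: f black — skip
    n→h: h black — skip
    m gray
      m→i: i black — skip
    m black
    n→b: b black — skip
    p gray
      p→g: g black — skip
      p→i: i black — skip
      p→h: h black — skip
    p black
  n black
  o gray
    o→h: h black — skip
    k gray
    k black
  o black
  j→d: d black — skip
  j→b: b black — skip
  j→f: f black — skip
  j→p: p black — skip
  j→c: c black — skip
j black
Every edge goes to a white or black vertex — no back edge, so the graph is acyclic.

No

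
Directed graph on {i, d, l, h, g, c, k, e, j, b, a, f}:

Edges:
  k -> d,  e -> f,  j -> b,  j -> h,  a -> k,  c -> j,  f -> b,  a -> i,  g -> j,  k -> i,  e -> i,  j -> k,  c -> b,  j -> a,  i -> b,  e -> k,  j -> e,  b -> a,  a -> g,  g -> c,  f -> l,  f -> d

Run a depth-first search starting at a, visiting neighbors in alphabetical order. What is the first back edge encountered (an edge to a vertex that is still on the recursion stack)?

DFS from a (visiting neighbors in alphabetical order); mark gray on enter, black on exit:
a gray
  g gray
    c gray
      b gray
        b→a: a is gray → back edge
First back edge: b → a.

b→a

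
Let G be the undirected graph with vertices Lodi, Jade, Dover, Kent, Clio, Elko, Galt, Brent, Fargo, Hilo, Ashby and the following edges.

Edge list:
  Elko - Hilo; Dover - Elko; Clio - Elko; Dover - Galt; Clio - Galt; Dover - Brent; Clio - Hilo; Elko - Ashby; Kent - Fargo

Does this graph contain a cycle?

Yes

DFS, tracking each vertex's parent; an edge to a visited non-parent vertex closes a cycle.
Start from Ashby:
visit Ashby (parent –)
  visit Elko (parent Ashby)
    visit Dover (parent Elko)
      visit Galt (parent Dover)
        Galt–Dover: parent, skip
        visit Clio (parent Galt)
          Clio–Galt: parent, skip
          visit Hilo (parent Clio)
            Hilo–Elko: Elko visited and ≠ parent → cycle
Cycle: Elko – Dover – Galt – Clio – Hilo – Elko.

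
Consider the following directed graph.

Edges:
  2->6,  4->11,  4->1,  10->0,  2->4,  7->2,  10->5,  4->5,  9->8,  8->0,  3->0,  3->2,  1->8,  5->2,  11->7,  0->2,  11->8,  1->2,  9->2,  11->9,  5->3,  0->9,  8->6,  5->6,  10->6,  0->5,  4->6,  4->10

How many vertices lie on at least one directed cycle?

11

A vertex is on a directed cycle iff it belongs to a strongly connected component of size ≥ 2 (or has a self-loop).
The vertices on cycles are {0, 1, 2, 3, 4, 5, 7, 8, 9, 10, 11} — 11 in total.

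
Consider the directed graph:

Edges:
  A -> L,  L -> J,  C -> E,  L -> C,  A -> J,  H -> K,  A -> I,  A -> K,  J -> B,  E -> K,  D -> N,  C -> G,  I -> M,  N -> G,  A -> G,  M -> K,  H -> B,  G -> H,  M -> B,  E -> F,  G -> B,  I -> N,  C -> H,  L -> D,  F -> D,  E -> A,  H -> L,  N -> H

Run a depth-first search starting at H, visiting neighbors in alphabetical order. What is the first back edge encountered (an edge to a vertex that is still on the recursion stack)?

DFS from H (visiting neighbors in alphabetical order); mark gray on enter, black on exit:
H gray
  B gray
  B black
  K gray
  K black
  L gray
    C gray
      E gray
        A gray
          G gray
            G→B: B black — skip
            G→H: H is gray → back edge
First back edge: G → H.

G->H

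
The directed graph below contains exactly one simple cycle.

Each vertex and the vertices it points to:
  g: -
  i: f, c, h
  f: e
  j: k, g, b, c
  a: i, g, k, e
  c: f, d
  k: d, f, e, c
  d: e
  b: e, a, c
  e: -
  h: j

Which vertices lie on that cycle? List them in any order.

a, b, h, i, j

DFS with gray/black marking from h:
h gray
  j gray
    k gray
      d gray
        e gray
        e black
      d black
      f gray
        f→e: e black — skip
      f black
      k→e: e black — skip
      c gray
        c→f: f black — skip
        c→d: d black — skip
      c black
    k black
    g gray
    g black
    b gray
      b→e: e black — skip
      a gray
        i gray
          i→f: f black — skip
          i→c: c black — skip
          i→h: h is gray → back edge
Back edge closes the cycle h → j → b → a → i → h; its vertices are {a, b, h, i, j}.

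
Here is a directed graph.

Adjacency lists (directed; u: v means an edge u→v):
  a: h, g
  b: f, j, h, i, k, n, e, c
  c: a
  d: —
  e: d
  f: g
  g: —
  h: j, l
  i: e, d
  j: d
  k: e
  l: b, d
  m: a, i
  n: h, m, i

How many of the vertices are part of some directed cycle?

A vertex is on a directed cycle iff it belongs to a strongly connected component of size ≥ 2 (or has a self-loop).
The vertices on cycles are {a, b, c, h, l, m, n} — 7 in total.

7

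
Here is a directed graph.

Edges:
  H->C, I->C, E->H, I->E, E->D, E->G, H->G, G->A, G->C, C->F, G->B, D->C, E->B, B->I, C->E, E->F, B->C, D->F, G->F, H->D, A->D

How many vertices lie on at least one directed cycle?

A vertex is on a directed cycle iff it belongs to a strongly connected component of size ≥ 2 (or has a self-loop).
The vertices on cycles are {A, B, C, D, E, G, H, I} — 8 in total.

8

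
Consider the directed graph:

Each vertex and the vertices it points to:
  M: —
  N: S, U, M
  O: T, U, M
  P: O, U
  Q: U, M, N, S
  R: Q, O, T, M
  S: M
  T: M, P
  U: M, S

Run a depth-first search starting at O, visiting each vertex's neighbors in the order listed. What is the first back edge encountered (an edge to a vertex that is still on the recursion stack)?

P→O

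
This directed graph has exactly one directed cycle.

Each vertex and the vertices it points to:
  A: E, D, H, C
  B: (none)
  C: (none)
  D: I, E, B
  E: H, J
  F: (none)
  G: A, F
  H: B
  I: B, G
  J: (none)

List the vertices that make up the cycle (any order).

DFS with gray/black marking from G:
G gray
  A gray
    E gray
      H gray
        B gray
        B black
      H black
      J gray
      J black
    E black
    D gray
      I gray
        I→B: B black — skip
        I→G: G is gray → back edge
Back edge closes the cycle G → A → D → I → G; its vertices are {A, D, G, I}.

A, D, G, I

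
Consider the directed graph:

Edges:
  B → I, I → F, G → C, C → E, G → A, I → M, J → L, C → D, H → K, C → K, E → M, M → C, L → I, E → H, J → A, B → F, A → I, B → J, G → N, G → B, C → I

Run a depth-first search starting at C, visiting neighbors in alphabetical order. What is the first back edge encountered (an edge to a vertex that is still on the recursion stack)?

DFS from C (visiting neighbors in alphabetical order); mark gray on enter, black on exit:
C gray
  D gray
  D black
  E gray
    H gray
      K gray
      K black
    H black
    M gray
      M→C: C is gray → back edge
First back edge: M → C.

M->C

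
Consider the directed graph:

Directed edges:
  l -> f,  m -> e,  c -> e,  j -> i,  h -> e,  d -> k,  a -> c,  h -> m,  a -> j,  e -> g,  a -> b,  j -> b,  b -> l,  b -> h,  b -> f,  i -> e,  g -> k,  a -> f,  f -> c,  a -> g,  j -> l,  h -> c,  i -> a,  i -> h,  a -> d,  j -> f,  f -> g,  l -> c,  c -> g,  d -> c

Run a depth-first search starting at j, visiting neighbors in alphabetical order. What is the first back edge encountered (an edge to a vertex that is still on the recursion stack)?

DFS from j (visiting neighbors in alphabetical order); mark gray on enter, black on exit:
j gray
  b gray
    f gray
      c gray
        e gray
          g gray
            k gray
            k black
          g black
        e black
        c→g: g black — skip
      c black
      f→g: g black — skip
    f black
    h gray
      h→c: c black — skip
      h→e: e black — skip
      m gray
        m→e: e black — skip
      m black
    h black
    l gray
      l→c: c black — skip
      l→f: f black — skip
    l black
  b black
  j→f: f black — skip
  i gray
    a gray
      a→b: b black — skip
      a→c: c black — skip
      d gray
        d→c: c black — skip
        d→k: k black — skip
      d black
      a→f: f black — skip
      a→g: g black — skip
      a→j: j is gray → back edge
First back edge: a → j.

a→j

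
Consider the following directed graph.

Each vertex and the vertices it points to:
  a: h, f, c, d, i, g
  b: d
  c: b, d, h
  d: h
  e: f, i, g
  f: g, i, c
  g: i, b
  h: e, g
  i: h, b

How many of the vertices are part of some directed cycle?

8

A vertex is on a directed cycle iff it belongs to a strongly connected component of size ≥ 2 (or has a self-loop).
The vertices on cycles are {b, c, d, e, f, g, h, i} — 8 in total.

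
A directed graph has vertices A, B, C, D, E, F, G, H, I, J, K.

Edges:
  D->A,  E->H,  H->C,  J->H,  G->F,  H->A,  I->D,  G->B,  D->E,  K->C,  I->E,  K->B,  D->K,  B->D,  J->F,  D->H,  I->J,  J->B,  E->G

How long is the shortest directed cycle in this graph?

3

For each vertex v, BFS finds the shortest path from v back to v.
The shortest such closed walk is D → K → B → D, length 3.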